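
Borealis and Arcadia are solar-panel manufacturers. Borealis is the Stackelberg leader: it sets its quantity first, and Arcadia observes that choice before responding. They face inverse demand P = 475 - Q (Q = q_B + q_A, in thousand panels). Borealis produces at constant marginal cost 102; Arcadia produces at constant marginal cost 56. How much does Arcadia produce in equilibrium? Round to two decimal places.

127.75

Solve by backward induction. Given q_B, the follower Arcadia maximises π_A = (475 - q_B - q_A)q_A - 56q_A.
∂π_A/∂q_A = 419 - q_B - 2q_A = 0 gives the reaction function q_A = (419 - q_B)/2.
The leader anticipates this reaction. Substituting into P = 475 - Q gives P = 531/2 - (1/2)q_B, so π_B = (531/2 - (1/2)q_B)q_B - 102q_B.
Maximising: ∂π_B/∂q_B = 327/2 - q_B = 0, giving q_B = 327/2.
Then q_A = (419 - 327/2)/2 = 511/4.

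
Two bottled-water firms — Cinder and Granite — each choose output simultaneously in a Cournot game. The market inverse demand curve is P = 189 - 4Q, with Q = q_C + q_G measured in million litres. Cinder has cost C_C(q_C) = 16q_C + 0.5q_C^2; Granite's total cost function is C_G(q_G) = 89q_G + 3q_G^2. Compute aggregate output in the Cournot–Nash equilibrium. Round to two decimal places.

20.27

Cinder's profit: π_C = (189 - 4Q)q_C - (16q_C + (1/2)q_C²). Setting ∂π_C/∂q_C = 0: 173 - 9q_C - 4(q_G) = 0.
Granite's first-order condition: 100 - 14q_G - 4(q_C) = 0.
Rearranging gives the reaction functions q_C = (173 - 4q_G)/9 and q_G = (100 - 4q_C)/14.
Solving the pair: q_C = 1011/55, q_G = 104/55.
Total output Q = 1011/55 + 104/55 = 223/11.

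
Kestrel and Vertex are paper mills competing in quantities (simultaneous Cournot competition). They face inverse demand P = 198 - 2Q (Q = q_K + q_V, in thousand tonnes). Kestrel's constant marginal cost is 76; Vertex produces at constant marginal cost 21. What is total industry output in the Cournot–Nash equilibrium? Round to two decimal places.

49.83

Kestrel's profit: π_K = (198 - 2Q)q_K - (76q_K). Setting ∂π_K/∂q_K = 0: 122 - 4q_K - 2(q_V) = 0.
Vertex's profit: π_V = (198 - 2Q)q_V - (21q_V). Setting ∂π_V/∂q_V = 0: 177 - 4q_V - 2(q_K) = 0.
Rearranging gives the reaction functions q_K = (122 - 2q_V)/4 and q_V = (177 - 2q_K)/4.
Solving the pair: q_K = 67/6, q_V = 116/3.
Total output Q = 67/6 + 116/3 = 299/6.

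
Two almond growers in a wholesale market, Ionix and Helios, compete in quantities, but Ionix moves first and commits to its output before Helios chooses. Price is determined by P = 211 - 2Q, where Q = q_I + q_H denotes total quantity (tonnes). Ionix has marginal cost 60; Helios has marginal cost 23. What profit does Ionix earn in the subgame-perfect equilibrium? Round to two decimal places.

812.25

The follower Helios best-responds to any q_I: π_H = (211 - 2Q)q_H - 23q_H.
Follower FOC: 188 - 2q_I - 4q_H = 0, so q_H(q_I) = (188 - 2q_I)/4.
Ionix substitutes q_H(q_I) into its own profit: π_I = q_I(211 - 2q_I - (188 - 2q_I)/2) - 60q_I = (117 - q_I)q_I - 60q_I.
The leader's first-order condition 57 - 2q_I = 0 yields q_I = 57/2.
Then q_H = (188 - 2·(57/2))/4 = 131/4.
Price P = 211 - 2·(245/4) = 177/2.
Ionix's profit: (177/2 - 60)·(57/2) = 812.2500.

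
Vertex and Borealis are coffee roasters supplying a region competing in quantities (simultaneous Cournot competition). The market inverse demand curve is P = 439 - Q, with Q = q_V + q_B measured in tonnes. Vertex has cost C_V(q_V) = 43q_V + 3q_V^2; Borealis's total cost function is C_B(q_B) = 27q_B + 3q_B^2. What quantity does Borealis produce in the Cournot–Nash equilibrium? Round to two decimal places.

Vertex's profit: π_V = (439 - Q)q_V - (43q_V + 3q_V²). Setting ∂π_V/∂q_V = 0: 396 - 8q_V - (q_B) = 0.
Borealis's first-order condition: 412 - 8q_B - (q_V) = 0.
Best responses: q_V = (396 - q_B)/8, q_B = (412 - q_V)/8.
Substituting one into the other gives q_V = 43.7460 and q_B = 46.0317.

46.03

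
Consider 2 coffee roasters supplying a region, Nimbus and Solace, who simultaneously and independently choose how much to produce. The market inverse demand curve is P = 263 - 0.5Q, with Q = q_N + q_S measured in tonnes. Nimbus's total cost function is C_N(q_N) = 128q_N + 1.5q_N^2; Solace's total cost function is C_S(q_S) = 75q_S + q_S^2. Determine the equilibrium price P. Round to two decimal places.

Nimbus's profit: π_N = (263 - 0.5Q)q_N - (128q_N + (3/2)q_N²). Setting ∂π_N/∂q_N = 0: 135 - 4q_N - (1/2)(q_S) = 0.
Solace's profit: π_S = (263 - 0.5Q)q_S - (75q_S + q_S²). Setting ∂π_S/∂q_S = 0: 188 - 3q_S - (1/2)(q_N) = 0.
Best responses: q_N = (135 - (1/2)q_S)/4, q_S = (188 - (1/2)q_N)/3.
Solving the pair: q_N = 1244/47, q_S = 58.2553.
Total output Q = 84.7234, so price P = 263 - (1/2)·84.7234 = 220.6383.

220.64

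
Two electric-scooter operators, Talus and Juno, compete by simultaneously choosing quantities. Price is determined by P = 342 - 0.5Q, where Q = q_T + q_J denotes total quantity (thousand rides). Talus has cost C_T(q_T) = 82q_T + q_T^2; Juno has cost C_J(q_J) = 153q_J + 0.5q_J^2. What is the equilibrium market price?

Talus's profit: π_T = (342 - 0.5Q)q_T - (82q_T + q_T²). Setting ∂π_T/∂q_T = 0: 260 - 3q_T - (1/2)(q_J) = 0.
Juno's first-order condition: 189 - 2q_J - (1/2)(q_T) = 0.
Best responses: q_T = (260 - (1/2)q_J)/3, q_J = (189 - (1/2)q_T)/2.
Solving the pair: q_T = 74, q_J = 76.
Total output Q = 150, so price P = 342 - (1/2)·150 = 267.

267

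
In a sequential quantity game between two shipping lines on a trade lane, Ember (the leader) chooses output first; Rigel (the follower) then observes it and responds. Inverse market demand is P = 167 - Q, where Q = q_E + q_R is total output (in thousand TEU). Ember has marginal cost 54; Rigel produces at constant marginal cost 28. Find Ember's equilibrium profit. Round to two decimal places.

946.13

The follower Rigel best-responds to any q_E: π_R = (167 - Q)q_R - 28q_R.
Follower FOC: 139 - q_E - 2q_R = 0, so q_R(q_E) = (139 - q_E)/2.
The leader anticipates this reaction. Substituting into P = 167 - Q gives P = 195/2 - (1/2)q_E, so π_E = (195/2 - (1/2)q_E)q_E - 54q_E.
The leader's first-order condition 87/2 - q_E = 0 yields q_E = 87/2.
Then q_R = (139 - 87/2)/2 = 191/4.
Price P = 167 - 365/4 = 303/4.
Ember's profit: (303/4 - 54)·(87/2) = 946.1250.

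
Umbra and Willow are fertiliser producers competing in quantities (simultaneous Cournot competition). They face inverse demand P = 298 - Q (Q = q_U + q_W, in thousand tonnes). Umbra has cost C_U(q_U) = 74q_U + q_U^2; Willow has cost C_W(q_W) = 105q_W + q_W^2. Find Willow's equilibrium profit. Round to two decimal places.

2669.37

Umbra's profit: π_U = (298 - Q)q_U - (74q_U + q_U²). Setting ∂π_U/∂q_U = 0: 224 - 4q_U - (q_W) = 0.
Willow's first-order condition: 193 - 4q_W - (q_U) = 0.
Rearranging gives the reaction functions q_U = (224 - q_W)/4 and q_W = (193 - q_U)/4.
Solving the pair: q_U = 703/15, q_W = 548/15.
Price P = 298 - 417/5 = 1073/5.
Willow's profit: (1073/5)·(548/15) - 105·(548/15) - (548/15)² = 2669.3689.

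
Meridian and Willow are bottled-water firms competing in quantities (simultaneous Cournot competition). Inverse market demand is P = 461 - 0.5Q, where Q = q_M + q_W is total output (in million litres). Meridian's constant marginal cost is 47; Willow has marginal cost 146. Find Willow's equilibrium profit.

10368

Meridian's profit: π_M = (461 - 0.5Q)q_M - (47q_M). Setting ∂π_M/∂q_M = 0: 414 - q_M - (1/2)(q_W) = 0.
Willow's profit: π_W = (461 - 0.5Q)q_W - (146q_W). Setting ∂π_W/∂q_W = 0: 315 - q_W - (1/2)(q_M) = 0.
Best responses: q_M = (414 - (1/2)q_W), q_W = (315 - (1/2)q_M).
Substituting one into the other gives q_M = 342 and q_W = 144.
Price P = 461 - (1/2)·486 = 218.
Willow's profit: (218 - 146)·144 = 10368.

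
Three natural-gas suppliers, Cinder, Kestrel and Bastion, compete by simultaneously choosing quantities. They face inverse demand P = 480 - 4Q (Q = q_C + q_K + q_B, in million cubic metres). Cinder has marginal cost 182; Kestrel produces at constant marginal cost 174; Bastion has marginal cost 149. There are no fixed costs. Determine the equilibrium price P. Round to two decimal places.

Cinder's profit: π_C = (480 - 4Q)q_C - (182q_C). Setting ∂π_C/∂q_C = 0: 298 - 8q_C - 4(q_K + q_B) = 0.
Kestrel's first-order condition: 306 - 8q_K - 4(q_C + q_B) = 0.
Bastion's profit: π_B = (480 - 4Q)q_B - (149q_B). Setting ∂π_B/∂q_B = 0: 331 - 8q_B - 4(q_C + q_K) = 0.
Adding the 3 first-order conditions: 935 − 16Q = 0, so Q = 935/16.
Back-substituting: q_C = (298 − 935/4)/4 = 257/16, q_K = (306 − 935/4)/4 = 289/16, q_B = (331 − 935/4)/4 = 389/16.
Total output Q = 935/16, so price P = 480 - 4·(935/16) = 985/4.

246.25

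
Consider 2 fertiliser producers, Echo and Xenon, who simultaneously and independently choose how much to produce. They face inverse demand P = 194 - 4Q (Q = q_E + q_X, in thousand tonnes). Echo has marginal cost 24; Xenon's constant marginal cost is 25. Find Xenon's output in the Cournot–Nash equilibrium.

14

Echo's profit: π_E = (194 - 4Q)q_E - (24q_E). Setting ∂π_E/∂q_E = 0: 170 - 8q_E - 4(q_X) = 0.
Xenon's first-order condition: 169 - 8q_X - 4(q_E) = 0.
So q_E = (170 - 4q_X)/8 and q_X = (169 - 4q_E)/8.
Solving the pair: q_E = 57/4, q_X = 14.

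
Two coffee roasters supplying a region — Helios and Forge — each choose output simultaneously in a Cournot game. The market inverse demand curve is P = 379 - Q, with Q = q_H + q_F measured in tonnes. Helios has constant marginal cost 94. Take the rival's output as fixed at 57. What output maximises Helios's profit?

114

With the rival's output fixed at 57, Helios's profit is π_H = (379 - 57 - q_H)q_H - (94q_H) = (322 - q_H)q_H - (94q_H).
∂π_H/∂q_H = 228 - 2q_H = 0, so q_H = 114.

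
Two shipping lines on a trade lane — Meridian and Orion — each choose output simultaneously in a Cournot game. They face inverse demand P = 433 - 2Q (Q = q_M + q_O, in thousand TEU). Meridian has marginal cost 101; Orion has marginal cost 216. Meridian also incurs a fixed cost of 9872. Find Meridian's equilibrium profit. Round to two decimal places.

1228.50

Meridian's profit: π_M = (433 - 2Q)q_M - (101q_M). Setting ∂π_M/∂q_M = 0: 332 - 4q_M - 2(q_O) = 0.
Orion's first-order condition: 217 - 4q_O - 2(q_M) = 0.
Best responses: q_M = (332 - 2q_O)/4, q_O = (217 - 2q_M)/4.
Substituting one into the other gives q_M = 149/2 and q_O = 17.
Price P = 433 - 2·(183/2) = 250.
Meridian's profit: (250 - 101)·(149/2) - 9872 = 1228.5000.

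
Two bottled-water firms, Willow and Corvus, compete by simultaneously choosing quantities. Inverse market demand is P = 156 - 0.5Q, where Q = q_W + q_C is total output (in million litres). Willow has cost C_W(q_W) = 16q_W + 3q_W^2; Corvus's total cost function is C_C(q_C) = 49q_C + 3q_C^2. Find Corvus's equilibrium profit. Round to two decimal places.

Willow's profit: π_W = (156 - 0.5Q)q_W - (16q_W + 3q_W²). Setting ∂π_W/∂q_W = 0: 140 - 7q_W - (1/2)(q_C) = 0.
Corvus's first-order condition: 107 - 7q_C - (1/2)(q_W) = 0.
Rearranging gives the reaction functions q_W = (140 - (1/2)q_C)/7 and q_C = (107 - (1/2)q_W)/7.
Substituting one into the other gives q_W = 19.0051 and q_C = 13.9282.
Price P = 156 - (1/2)·(494/15) = 139.5333.
Corvus's profit: 139.5333·13.9282 - 49·13.9282 - 3·13.9282² = 678.9821.

678.98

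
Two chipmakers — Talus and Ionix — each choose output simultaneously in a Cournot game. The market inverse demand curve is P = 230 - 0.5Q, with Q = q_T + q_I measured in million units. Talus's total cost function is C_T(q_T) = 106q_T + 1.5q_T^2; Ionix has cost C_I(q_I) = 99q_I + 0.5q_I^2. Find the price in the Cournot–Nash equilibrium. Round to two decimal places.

188.42

Talus's profit: π_T = (230 - 0.5Q)q_T - (106q_T + (3/2)q_T²). Setting ∂π_T/∂q_T = 0: 124 - 4q_T - (1/2)(q_I) = 0.
Ionix's first-order condition: 131 - 2q_I - (1/2)(q_T) = 0.
Rearranging gives the reaction functions q_T = (124 - (1/2)q_I)/4 and q_I = (131 - (1/2)q_T)/2.
Solving the pair: q_T = 730/31, q_I = 1848/31.
Total output Q = 83.1613, so price P = 230 - (1/2)·83.1613 = 188.4194.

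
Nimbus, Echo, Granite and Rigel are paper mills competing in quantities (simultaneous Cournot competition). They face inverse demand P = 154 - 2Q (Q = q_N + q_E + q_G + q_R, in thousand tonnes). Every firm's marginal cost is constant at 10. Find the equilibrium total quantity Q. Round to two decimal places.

57.60

Each firm earns π_i = (154 - 2Q)q_i - 10q_i.
Setting ∂π_i/∂q_i = 0 with rivals' quantities fixed: 144 - 4q_i - 2·Σ_{j≠i} q_j = 0.
By symmetry each firm produces the same amount; substituting Σ_{j≠i} q_j = 3q_i yields q_i = 144/10 = 72/5.
Total output Q = 72/5 + 72/5 + 72/5 + 72/5 = 288/5.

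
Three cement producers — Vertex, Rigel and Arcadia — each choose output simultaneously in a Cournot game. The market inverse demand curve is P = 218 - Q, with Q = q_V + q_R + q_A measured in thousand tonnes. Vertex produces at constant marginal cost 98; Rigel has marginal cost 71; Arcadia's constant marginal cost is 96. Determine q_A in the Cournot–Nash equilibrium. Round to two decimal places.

24.75

Vertex's profit: π_V = (218 - Q)q_V - (98q_V). Setting ∂π_V/∂q_V = 0: 120 - 2q_V - (q_R + q_A) = 0.
Rigel's first-order condition: 147 - 2q_R - (q_V + q_A) = 0.
Arcadia's profit: π_A = (218 - Q)q_A - (96q_A). Setting ∂π_A/∂q_A = 0: 122 - 2q_A - (q_V + q_R) = 0.
Adding the 3 first-order conditions: 389 − 4Q = 0, so Q = 389/4.
Back-substituting: q_V = (120 − 389/4) = 91/4, q_R = (147 − 389/4) = 199/4, q_A = (122 − 389/4) = 99/4.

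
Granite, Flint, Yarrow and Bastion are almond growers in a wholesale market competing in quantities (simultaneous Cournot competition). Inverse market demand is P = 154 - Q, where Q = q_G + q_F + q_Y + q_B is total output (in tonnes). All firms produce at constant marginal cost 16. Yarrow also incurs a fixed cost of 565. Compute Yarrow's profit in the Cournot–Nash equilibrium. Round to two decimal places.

Each firm earns π_i = (154 - Q)q_i - 16q_i.
First-order condition (treating rivals' output as given): 138 - 2q_i - Σ_{j≠i} q_j = 0.
With identical firms every q_j equals q_i, so Σ_{j≠i} q_j = 3q_i and 138 = 5q_i, giving q_i = 138/5.
Price P = 154 - 552/5 = 218/5.
Yarrow's profit: (218/5 - 16)·(138/5) - 565 = 196.7600.

196.76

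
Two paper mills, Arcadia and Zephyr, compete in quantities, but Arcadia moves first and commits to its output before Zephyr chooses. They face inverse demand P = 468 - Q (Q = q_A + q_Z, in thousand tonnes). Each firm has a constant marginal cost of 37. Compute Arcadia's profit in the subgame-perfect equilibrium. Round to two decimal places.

23220.13

Solve by backward induction. Given q_A, the follower Zephyr maximises π_Z = (468 - q_A - q_Z)q_Z - 37q_Z.
Follower FOC: 431 - q_A - 2q_Z = 0, so q_Z(q_A) = (431 - q_A)/2.
Arcadia substitutes q_Z(q_A) into its own profit: π_A = q_A(468 - q_A - (431 - q_A)/2) - 37q_A = (505/2 - (1/2)q_A)q_A - 37q_A.
Leader FOC: 431/2 - q_A = 0, so q_A = 431/2.
Then q_Z = (431 - 431/2)/2 = 431/4.
Price P = 468 - 1293/4 = 579/4.
Arcadia's profit: (579/4 - 37)·(431/2) = 23220.1250.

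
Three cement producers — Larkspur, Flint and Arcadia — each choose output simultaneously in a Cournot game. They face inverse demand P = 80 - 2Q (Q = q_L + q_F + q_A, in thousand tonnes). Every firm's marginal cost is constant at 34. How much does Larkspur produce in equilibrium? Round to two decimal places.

5.75

Each firm earns π_i = (80 - 2Q)q_i - 34q_i.
First-order condition (treating rivals' output as given): 46 - 4q_i - 2·Σ_{j≠i} q_j = 0.
By symmetry each firm produces the same amount; substituting Σ_{j≠i} q_j = 2q_i yields q_i = 46/8 = 23/4.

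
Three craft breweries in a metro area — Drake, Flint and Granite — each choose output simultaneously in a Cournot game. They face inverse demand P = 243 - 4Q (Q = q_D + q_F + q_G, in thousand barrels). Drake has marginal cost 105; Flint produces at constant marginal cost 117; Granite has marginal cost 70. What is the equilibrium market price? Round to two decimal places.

Drake's profit: π_D = (243 - 4Q)q_D - (105q_D). Setting ∂π_D/∂q_D = 0: 138 - 8q_D - 4(q_F + q_G) = 0.
Flint's profit: π_F = (243 - 4Q)q_F - (117q_F). Setting ∂π_F/∂q_F = 0: 126 - 8q_F - 4(q_D + q_G) = 0.
Granite's first-order condition: 173 - 8q_G - 4(q_D + q_F) = 0.
Adding the 3 first-order conditions: 437 − 16Q = 0, so Q = 437/16.
Back-substituting: q_D = (138 − 437/4)/4 = 115/16, q_F = (126 − 437/4)/4 = 67/16, q_G = (173 − 437/4)/4 = 255/16.
Total output Q = 437/16, so price P = 243 - 4·(437/16) = 535/4.

133.75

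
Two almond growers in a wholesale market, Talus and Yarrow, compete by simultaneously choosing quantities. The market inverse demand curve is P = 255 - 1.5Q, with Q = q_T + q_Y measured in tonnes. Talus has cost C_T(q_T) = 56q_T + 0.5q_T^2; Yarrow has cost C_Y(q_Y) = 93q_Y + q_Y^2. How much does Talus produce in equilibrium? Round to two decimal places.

42.37

Talus's profit: π_T = (255 - 1.5Q)q_T - (56q_T + (1/2)q_T²). Setting ∂π_T/∂q_T = 0: 199 - 4q_T - (3/2)(q_Y) = 0.
Yarrow's profit: π_Y = (255 - 1.5Q)q_Y - (93q_Y + q_Y²). Setting ∂π_Y/∂q_Y = 0: 162 - 5q_Y - (3/2)(q_T) = 0.
Best responses: q_T = (199 - (3/2)q_Y)/4, q_Y = (162 - (3/2)q_T)/5.
Substituting one into the other gives q_T = 42.3662 and q_Y = 1398/71.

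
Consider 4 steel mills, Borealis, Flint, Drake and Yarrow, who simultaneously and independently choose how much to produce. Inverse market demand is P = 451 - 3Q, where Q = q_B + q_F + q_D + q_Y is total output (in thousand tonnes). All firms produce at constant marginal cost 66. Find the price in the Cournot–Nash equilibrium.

A representative firm's profit is π_i = q_i(451 - 3Q) - 66q_i.
First-order condition (treating rivals' output as given): 385 - 6q_i - 3·Σ_{j≠i} q_j = 0.
With identical firms every q_j equals q_i, so Σ_{j≠i} q_j = 3q_i and 385 = 15q_i, giving q_i = 77/3.
Total output Q = 308/3, so price P = 451 - 3·(308/3) = 143.

143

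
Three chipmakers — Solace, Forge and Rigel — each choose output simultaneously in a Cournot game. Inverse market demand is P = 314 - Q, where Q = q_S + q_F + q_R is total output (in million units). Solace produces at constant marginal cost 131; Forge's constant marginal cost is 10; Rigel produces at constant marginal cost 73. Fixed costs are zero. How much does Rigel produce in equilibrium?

Solace's profit: π_S = (314 - Q)q_S - (131q_S). Setting ∂π_S/∂q_S = 0: 183 - 2q_S - (q_F + q_R) = 0.
Forge's first-order condition: 304 - 2q_F - (q_S + q_R) = 0.
Rigel's profit: π_R = (314 - Q)q_R - (73q_R). Setting ∂π_R/∂q_R = 0: 241 - 2q_R - (q_S + q_F) = 0.
Adding the 3 first-order conditions: 728 − 4Q = 0, so Q = 182.
Back-substituting: q_S = (183 − 182) = 1, q_F = (304 − 182) = 122, q_R = (241 − 182) = 59.

59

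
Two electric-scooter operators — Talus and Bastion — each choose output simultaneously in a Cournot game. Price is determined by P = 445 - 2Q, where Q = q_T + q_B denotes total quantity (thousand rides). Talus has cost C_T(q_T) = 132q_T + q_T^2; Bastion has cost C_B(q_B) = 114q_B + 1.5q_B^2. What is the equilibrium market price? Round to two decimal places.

292.95

Talus's profit: π_T = (445 - 2Q)q_T - (132q_T + q_T²). Setting ∂π_T/∂q_T = 0: 313 - 6q_T - 2(q_B) = 0.
Bastion's first-order condition: 331 - 7q_B - 2(q_T) = 0.
Rearranging gives the reaction functions q_T = (313 - 2q_B)/6 and q_B = (331 - 2q_T)/7.
Substituting one into the other gives q_T = 1529/38 and q_B = 680/19.
Total output Q = 76.0263, so price P = 445 - 2·76.0263 = 292.9474.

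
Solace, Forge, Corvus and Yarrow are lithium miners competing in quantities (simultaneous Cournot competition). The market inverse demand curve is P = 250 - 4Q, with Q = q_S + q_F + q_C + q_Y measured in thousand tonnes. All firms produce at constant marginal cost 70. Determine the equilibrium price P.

106

Each firm earns π_i = (250 - 4Q)q_i - 70q_i.
Setting ∂π_i/∂q_i = 0 with rivals' quantities fixed: 180 - 8q_i - 4·Σ_{j≠i} q_j = 0.
With identical firms every q_j equals q_i, so Σ_{j≠i} q_j = 3q_i and 180 = 20q_i, giving q_i = 9.
Total output Q = 36, so price P = 250 - 4·36 = 106.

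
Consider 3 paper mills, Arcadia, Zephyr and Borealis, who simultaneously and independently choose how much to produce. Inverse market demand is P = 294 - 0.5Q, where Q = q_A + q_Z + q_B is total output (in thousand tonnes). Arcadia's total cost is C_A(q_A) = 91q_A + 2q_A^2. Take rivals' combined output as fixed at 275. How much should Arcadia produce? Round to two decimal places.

With rivals' combined output fixed at 275, Arcadia's profit is π_A = (294 - (1/2)·275 - (1/2)q_A)q_A - (91q_A + 2q_A²) = (313/2 - (1/2)q_A)q_A - (91q_A + 2q_A²).
∂π_A/∂q_A = 131/2 - 5q_A = 0, so q_A = 131/10.

13.10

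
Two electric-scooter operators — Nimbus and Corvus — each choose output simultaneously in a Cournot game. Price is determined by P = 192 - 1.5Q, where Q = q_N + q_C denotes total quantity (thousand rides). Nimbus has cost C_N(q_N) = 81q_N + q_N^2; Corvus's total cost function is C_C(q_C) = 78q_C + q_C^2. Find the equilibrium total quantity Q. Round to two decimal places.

Nimbus's profit: π_N = (192 - 1.5Q)q_N - (81q_N + q_N²). Setting ∂π_N/∂q_N = 0: 111 - 5q_N - (3/2)(q_C) = 0.
Corvus's profit: π_C = (192 - 1.5Q)q_C - (78q_C + q_C²). Setting ∂π_C/∂q_C = 0: 114 - 5q_C - (3/2)(q_N) = 0.
Best responses: q_N = (111 - (3/2)q_C)/5, q_C = (114 - (3/2)q_N)/5.
Substituting one into the other gives q_N = 1536/91 and q_C = 1614/91.
Total output Q = 1536/91 + 1614/91 = 450/13.

34.62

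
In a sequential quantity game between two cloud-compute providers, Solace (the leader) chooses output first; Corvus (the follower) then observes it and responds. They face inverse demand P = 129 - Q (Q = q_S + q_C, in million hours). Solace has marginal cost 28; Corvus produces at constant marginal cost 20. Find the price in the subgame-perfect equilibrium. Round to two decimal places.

Solve by backward induction. Given q_S, the follower Corvus maximises π_C = (129 - q_S - q_C)q_C - 20q_C.
Setting the follower's marginal profit to zero, 109 - q_S - 2q_C = 0, i.e. q_C = (109 - q_S)/2.
The leader anticipates this reaction. Substituting into P = 129 - Q gives P = 149/2 - (1/2)q_S, so π_S = (149/2 - (1/2)q_S)q_S - 28q_S.
The leader's first-order condition 93/2 - q_S = 0 yields q_S = 93/2.
Then q_C = (109 - 93/2)/2 = 125/4.
Total output Q = 311/4, so price P = 129 - 311/4 = 205/4.

51.25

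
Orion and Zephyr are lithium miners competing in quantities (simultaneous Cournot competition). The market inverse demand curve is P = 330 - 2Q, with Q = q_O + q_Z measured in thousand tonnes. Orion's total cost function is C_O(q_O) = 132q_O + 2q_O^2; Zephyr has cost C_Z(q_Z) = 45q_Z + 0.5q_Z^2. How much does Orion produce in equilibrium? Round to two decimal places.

11.67

Orion's profit: π_O = (330 - 2Q)q_O - (132q_O + 2q_O²). Setting ∂π_O/∂q_O = 0: 198 - 8q_O - 2(q_Z) = 0.
Zephyr's profit: π_Z = (330 - 2Q)q_Z - (45q_Z + (1/2)q_Z²). Setting ∂π_Z/∂q_Z = 0: 285 - 5q_Z - 2(q_O) = 0.
Best responses: q_O = (198 - 2q_Z)/8, q_Z = (285 - 2q_O)/5.
Substituting one into the other gives q_O = 35/3 and q_Z = 157/3.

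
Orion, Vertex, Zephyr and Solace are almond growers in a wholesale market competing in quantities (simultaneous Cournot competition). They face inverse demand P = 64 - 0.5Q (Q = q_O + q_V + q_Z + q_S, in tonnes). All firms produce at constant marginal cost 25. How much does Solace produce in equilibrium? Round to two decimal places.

15.60

Each firm earns π_i = (64 - 0.5Q)q_i - 25q_i.
First-order condition (treating rivals' output as given): 39 - q_i - (1/2)·Σ_{j≠i} q_j = 0.
With identical firms every q_j equals q_i, so Σ_{j≠i} q_j = 3q_i and 39 = (5/2)q_i, giving q_i = 78/5.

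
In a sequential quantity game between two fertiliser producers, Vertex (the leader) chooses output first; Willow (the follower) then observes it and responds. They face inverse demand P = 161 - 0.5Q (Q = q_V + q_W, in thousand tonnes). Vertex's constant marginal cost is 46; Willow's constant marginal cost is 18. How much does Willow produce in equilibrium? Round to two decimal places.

99.50

Solve by backward induction. Given q_V, the follower Willow maximises π_W = (161 - (1/2)q_V - (1/2)q_W)q_W - 18q_W.
Setting the follower's marginal profit to zero, 143 - (1/2)q_V - q_W = 0, i.e. q_W = (143 - (1/2)q_V).
Vertex substitutes q_W(q_V) into its own profit: π_V = q_V(161 - (1/2)q_V - (143 - (1/2)q_V)/2) - 46q_V = (179/2 - (1/4)q_V)q_V - 46q_V.
The leader's first-order condition 87/2 - (1/2)q_V = 0 yields q_V = 87.
Then q_W = (143 - (1/2)·87) = 199/2.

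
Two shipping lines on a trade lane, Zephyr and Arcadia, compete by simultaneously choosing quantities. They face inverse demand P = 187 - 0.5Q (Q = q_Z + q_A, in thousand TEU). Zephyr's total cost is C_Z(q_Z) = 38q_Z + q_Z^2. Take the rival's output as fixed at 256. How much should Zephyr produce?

With the rival's output fixed at 256, Zephyr's profit is π_Z = (187 - (1/2)·256 - (1/2)q_Z)q_Z - (38q_Z + q_Z²) = (59 - (1/2)q_Z)q_Z - (38q_Z + q_Z²).
∂π_Z/∂q_Z = 21 - 3q_Z = 0, so q_Z = 7.

7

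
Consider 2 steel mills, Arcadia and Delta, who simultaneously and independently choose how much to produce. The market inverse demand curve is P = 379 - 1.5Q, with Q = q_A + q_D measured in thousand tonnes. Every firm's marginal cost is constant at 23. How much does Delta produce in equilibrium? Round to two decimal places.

A representative firm's profit is π_i = q_i(379 - 1.5Q) - 23q_i.
Setting ∂π_i/∂q_i = 0 with rivals' quantities fixed: 356 - 3q_i - (3/2)q_j = 0.
With identical firms every q_j equals q_i, so q_j = q_i and 356 = (9/2)q_i, giving q_i = 712/9.

79.11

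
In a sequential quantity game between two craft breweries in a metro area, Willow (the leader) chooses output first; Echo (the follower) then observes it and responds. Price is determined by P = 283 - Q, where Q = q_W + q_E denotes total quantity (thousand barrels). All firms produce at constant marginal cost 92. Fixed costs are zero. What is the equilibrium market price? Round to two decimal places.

139.75

Solve by backward induction. Given q_W, the follower Echo maximises π_E = (283 - q_W - q_E)q_E - 92q_E.
Setting the follower's marginal profit to zero, 191 - q_W - 2q_E = 0, i.e. q_E = (191 - q_W)/2.
The leader anticipates this reaction. Substituting into P = 283 - Q gives P = 375/2 - (1/2)q_W, so π_W = (375/2 - (1/2)q_W)q_W - 92q_W.
The leader's first-order condition 191/2 - q_W = 0 yields q_W = 191/2.
Then q_E = (191 - 191/2)/2 = 191/4.
Total output Q = 573/4, so price P = 283 - 573/4 = 559/4.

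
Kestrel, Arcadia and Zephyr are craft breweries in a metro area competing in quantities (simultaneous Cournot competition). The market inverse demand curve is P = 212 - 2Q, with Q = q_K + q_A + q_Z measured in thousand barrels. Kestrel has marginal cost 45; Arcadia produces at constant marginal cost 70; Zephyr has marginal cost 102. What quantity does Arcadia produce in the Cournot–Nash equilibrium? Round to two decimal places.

18.63

Kestrel's profit: π_K = (212 - 2Q)q_K - (45q_K). Setting ∂π_K/∂q_K = 0: 167 - 4q_K - 2(q_A + q_Z) = 0.
Arcadia's first-order condition: 142 - 4q_A - 2(q_K + q_Z) = 0.
Zephyr's first-order condition: 110 - 4q_Z - 2(q_K + q_A) = 0.
Adding the 3 first-order conditions: 419 − 8Q = 0, so Q = 419/8.
Back-substituting: q_K = (167 − 419/4)/2 = 249/8, q_A = (142 − 419/4)/2 = 149/8, q_Z = (110 − 419/4)/2 = 21/8.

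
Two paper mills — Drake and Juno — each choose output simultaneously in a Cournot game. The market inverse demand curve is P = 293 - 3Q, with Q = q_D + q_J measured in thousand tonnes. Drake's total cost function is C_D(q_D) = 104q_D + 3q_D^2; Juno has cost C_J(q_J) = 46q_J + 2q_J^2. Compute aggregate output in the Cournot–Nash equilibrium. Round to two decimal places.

31.95

Drake's profit: π_D = (293 - 3Q)q_D - (104q_D + 3q_D²). Setting ∂π_D/∂q_D = 0: 189 - 12q_D - 3(q_J) = 0.
Juno's first-order condition: 247 - 10q_J - 3(q_D) = 0.
Best responses: q_D = (189 - 3q_J)/12, q_J = (247 - 3q_D)/10.
Solving the pair: q_D = 383/37, q_J = 799/37.
Total output Q = 383/37 + 799/37 = 1182/37.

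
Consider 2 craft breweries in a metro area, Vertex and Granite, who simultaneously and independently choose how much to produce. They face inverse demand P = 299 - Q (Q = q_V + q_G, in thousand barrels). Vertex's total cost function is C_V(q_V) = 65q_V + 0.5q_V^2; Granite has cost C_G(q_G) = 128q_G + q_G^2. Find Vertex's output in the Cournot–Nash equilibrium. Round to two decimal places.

69.55

Vertex's profit: π_V = (299 - Q)q_V - (65q_V + (1/2)q_V²). Setting ∂π_V/∂q_V = 0: 234 - 3q_V - (q_G) = 0.
Granite's first-order condition: 171 - 4q_G - (q_V) = 0.
So q_V = (234 - q_G)/3 and q_G = (171 - q_V)/4.
Solving the pair: q_V = 765/11, q_G = 279/11.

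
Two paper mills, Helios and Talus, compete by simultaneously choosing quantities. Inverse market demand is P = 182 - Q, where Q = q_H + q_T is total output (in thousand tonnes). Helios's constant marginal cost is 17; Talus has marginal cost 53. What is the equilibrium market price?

84

Helios's profit: π_H = (182 - Q)q_H - (17q_H). Setting ∂π_H/∂q_H = 0: 165 - 2q_H - (q_T) = 0.
Talus's first-order condition: 129 - 2q_T - (q_H) = 0.
So q_H = (165 - q_T)/2 and q_T = (129 - q_H)/2.
Solving the pair: q_H = 67, q_T = 31.
Total output Q = 98, so price P = 182 - 98 = 84.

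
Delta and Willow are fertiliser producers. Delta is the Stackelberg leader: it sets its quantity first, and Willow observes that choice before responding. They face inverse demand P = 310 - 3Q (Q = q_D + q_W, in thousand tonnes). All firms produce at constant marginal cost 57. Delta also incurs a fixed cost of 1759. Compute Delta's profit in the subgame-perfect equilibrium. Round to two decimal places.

Solve by backward induction. Given q_D, the follower Willow maximises π_W = (310 - 3q_D - 3q_W)q_W - 57q_W.
Setting the follower's marginal profit to zero, 253 - 3q_D - 6q_W = 0, i.e. q_W = (253 - 3q_D)/6.
The leader anticipates this reaction. Substituting into P = 310 - 3Q gives P = 367/2 - (3/2)q_D, so π_D = (367/2 - (3/2)q_D)q_D - 57q_D.
The leader's first-order condition 253/2 - 3q_D = 0 yields q_D = 253/6.
Then q_W = (253 - 3·(253/6))/6 = 253/12.
Price P = 310 - 3·(253/4) = 481/4.
Delta's profit: (481/4 - 57)·(253/6) - 1759 = 908.0417.

908.04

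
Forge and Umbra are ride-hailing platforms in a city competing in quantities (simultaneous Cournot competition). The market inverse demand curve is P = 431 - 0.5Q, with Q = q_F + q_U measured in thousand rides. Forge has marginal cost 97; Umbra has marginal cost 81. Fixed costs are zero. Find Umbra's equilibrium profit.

29768

Forge's profit: π_F = (431 - 0.5Q)q_F - (97q_F). Setting ∂π_F/∂q_F = 0: 334 - q_F - (1/2)(q_U) = 0.
Umbra's first-order condition: 350 - q_U - (1/2)(q_F) = 0.
So q_F = (334 - (1/2)q_U) and q_U = (350 - (1/2)q_F).
Solving the pair: q_F = 212, q_U = 244.
Price P = 431 - (1/2)·456 = 203.
Umbra's profit: (203 - 81)·244 = 29768.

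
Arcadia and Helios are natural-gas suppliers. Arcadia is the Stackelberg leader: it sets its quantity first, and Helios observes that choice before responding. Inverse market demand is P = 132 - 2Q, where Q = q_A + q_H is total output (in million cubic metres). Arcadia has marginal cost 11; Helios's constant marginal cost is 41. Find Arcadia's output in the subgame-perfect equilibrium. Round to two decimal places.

37.75

The follower Helios best-responds to any q_A: π_H = (132 - 2Q)q_H - 41q_H.
Follower FOC: 91 - 2q_A - 4q_H = 0, so q_H(q_A) = (91 - 2q_A)/4.
Arcadia substitutes q_H(q_A) into its own profit: π_A = q_A(132 - 2q_A - (91 - 2q_A)/2) - 11q_A = (173/2 - q_A)q_A - 11q_A.
The leader's first-order condition 151/2 - 2q_A = 0 yields q_A = 151/4.
Then q_H = (91 - 2·(151/4))/4 = 31/8.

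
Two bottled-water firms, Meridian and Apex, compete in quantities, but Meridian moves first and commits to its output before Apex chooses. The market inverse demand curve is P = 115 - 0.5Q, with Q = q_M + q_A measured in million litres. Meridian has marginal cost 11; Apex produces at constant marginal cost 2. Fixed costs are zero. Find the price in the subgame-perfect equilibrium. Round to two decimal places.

The follower Apex best-responds to any q_M: π_A = (115 - 0.5Q)q_A - 2q_A.
Follower FOC: 113 - (1/2)q_M - q_A = 0, so q_A(q_M) = (113 - (1/2)q_M).
Meridian substitutes q_A(q_M) into its own profit: π_M = q_M(115 - (1/2)q_M - (113 - (1/2)q_M)/2) - 11q_M = (117/2 - (1/4)q_M)q_M - 11q_M.
Leader FOC: 95/2 - (1/2)q_M = 0, so q_M = 95.
Then q_A = (113 - (1/2)·95) = 131/2.
Total output Q = 321/2, so price P = 115 - (1/2)·(321/2) = 139/4.

34.75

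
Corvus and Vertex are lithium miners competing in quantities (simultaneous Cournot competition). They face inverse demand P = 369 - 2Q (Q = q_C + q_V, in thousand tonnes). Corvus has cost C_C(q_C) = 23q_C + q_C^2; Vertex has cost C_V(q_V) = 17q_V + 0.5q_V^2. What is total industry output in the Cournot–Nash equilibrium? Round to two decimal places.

94.08

Corvus's profit: π_C = (369 - 2Q)q_C - (23q_C + q_C²). Setting ∂π_C/∂q_C = 0: 346 - 6q_C - 2(q_V) = 0.
Vertex's first-order condition: 352 - 5q_V - 2(q_C) = 0.
Rearranging gives the reaction functions q_C = (346 - 2q_V)/6 and q_V = (352 - 2q_C)/5.
Substituting one into the other gives q_C = 513/13 and q_V = 710/13.
Total output Q = 513/13 + 710/13 = 1223/13.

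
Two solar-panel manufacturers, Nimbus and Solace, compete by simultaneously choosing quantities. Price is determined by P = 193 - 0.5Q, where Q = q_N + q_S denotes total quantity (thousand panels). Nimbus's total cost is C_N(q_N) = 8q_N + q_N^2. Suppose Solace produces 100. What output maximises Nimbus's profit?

With the rival's output fixed at 100, Nimbus's profit is π_N = (193 - (1/2)·100 - (1/2)q_N)q_N - (8q_N + q_N²) = (143 - (1/2)q_N)q_N - (8q_N + q_N²).
∂π_N/∂q_N = 135 - 3q_N = 0, so q_N = 45.

45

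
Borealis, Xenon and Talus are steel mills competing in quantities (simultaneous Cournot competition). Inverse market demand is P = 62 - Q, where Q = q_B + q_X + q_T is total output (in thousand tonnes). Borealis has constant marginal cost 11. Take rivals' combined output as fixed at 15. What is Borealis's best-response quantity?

18

With rivals' combined output fixed at 15, Borealis's profit is π_B = (62 - 15 - q_B)q_B - (11q_B) = (47 - q_B)q_B - (11q_B).
∂π_B/∂q_B = 36 - 2q_B = 0, so q_B = 18.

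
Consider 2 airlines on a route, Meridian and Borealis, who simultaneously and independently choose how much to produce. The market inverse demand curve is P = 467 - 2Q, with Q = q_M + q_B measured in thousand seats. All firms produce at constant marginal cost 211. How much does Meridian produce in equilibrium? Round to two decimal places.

42.67

Each firm earns π_i = (467 - 2Q)q_i - 211q_i.
First-order condition (treating rivals' output as given): 256 - 4q_i - 2q_j = 0.
With identical firms every q_j equals q_i, so q_j = q_i and 256 = 6q_i, giving q_i = 128/3.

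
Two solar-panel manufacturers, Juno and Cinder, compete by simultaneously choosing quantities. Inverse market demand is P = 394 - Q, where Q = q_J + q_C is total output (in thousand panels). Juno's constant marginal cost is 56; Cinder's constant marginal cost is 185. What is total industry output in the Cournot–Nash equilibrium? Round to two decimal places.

182.33

Juno's profit: π_J = (394 - Q)q_J - (56q_J). Setting ∂π_J/∂q_J = 0: 338 - 2q_J - (q_C) = 0.
Cinder's first-order condition: 209 - 2q_C - (q_J) = 0.
Rearranging gives the reaction functions q_J = (338 - q_C)/2 and q_C = (209 - q_J)/2.
Solving the pair: q_J = 467/3, q_C = 80/3.
Total output Q = 467/3 + 80/3 = 547/3.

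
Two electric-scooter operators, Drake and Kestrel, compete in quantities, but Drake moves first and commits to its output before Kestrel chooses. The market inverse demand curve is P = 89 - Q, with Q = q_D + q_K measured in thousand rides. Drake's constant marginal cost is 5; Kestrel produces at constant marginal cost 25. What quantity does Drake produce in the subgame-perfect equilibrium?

Solve by backward induction. Given q_D, the follower Kestrel maximises π_K = (89 - q_D - q_K)q_K - 25q_K.
Follower FOC: 64 - q_D - 2q_K = 0, so q_K(q_D) = (64 - q_D)/2.
Drake substitutes q_K(q_D) into its own profit: π_D = q_D(89 - q_D - (64 - q_D)/2) - 5q_D = (57 - (1/2)q_D)q_D - 5q_D.
Maximising: ∂π_D/∂q_D = 52 - q_D = 0, giving q_D = 52.
Then q_K = (64 - 52)/2 = 6.

52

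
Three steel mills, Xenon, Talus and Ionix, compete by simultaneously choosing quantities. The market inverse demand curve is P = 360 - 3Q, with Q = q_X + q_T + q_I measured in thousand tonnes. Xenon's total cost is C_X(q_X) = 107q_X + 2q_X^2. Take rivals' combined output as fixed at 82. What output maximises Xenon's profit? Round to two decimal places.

With rivals' combined output fixed at 82, Xenon's profit is π_X = (360 - 3·82 - 3q_X)q_X - (107q_X + 2q_X²) = (114 - 3q_X)q_X - (107q_X + 2q_X²).
∂π_X/∂q_X = 7 - 10q_X = 0, so q_X = 7/10.

0.70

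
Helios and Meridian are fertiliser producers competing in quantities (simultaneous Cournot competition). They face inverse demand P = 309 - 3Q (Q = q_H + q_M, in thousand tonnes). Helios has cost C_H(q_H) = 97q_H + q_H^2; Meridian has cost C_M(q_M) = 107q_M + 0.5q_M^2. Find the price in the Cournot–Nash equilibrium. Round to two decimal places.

190.40

Helios's profit: π_H = (309 - 3Q)q_H - (97q_H + q_H²). Setting ∂π_H/∂q_H = 0: 212 - 8q_H - 3(q_M) = 0.
Meridian's first-order condition: 202 - 7q_M - 3(q_H) = 0.
Best responses: q_H = (212 - 3q_M)/8, q_M = (202 - 3q_H)/7.
Solving the pair: q_H = 878/47, q_M = 980/47.
Total output Q = 1858/47, so price P = 309 - 3·(1858/47) = 190.4043.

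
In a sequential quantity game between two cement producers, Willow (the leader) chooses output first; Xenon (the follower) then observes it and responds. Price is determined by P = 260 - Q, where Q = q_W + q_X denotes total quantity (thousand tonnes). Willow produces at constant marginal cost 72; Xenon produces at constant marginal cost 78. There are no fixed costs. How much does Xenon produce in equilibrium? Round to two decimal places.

The follower Xenon best-responds to any q_W: π_X = (260 - Q)q_X - 78q_X.
Follower FOC: 182 - q_W - 2q_X = 0, so q_X(q_W) = (182 - q_W)/2.
Willow substitutes q_X(q_W) into its own profit: π_W = q_W(260 - q_W - (182 - q_W)/2) - 72q_W = (169 - (1/2)q_W)q_W - 72q_W.
Leader FOC: 97 - q_W = 0, so q_W = 97.
Then q_X = (182 - 97)/2 = 85/2.

42.50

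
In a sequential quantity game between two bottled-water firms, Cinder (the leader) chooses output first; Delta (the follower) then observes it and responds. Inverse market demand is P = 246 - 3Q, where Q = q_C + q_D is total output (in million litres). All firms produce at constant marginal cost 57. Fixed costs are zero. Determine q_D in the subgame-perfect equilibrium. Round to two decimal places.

The follower Delta best-responds to any q_C: π_D = (246 - 3Q)q_D - 57q_D.
∂π_D/∂q_D = 189 - 3q_C - 6q_D = 0 gives the reaction function q_D = (189 - 3q_C)/6.
Cinder substitutes q_D(q_C) into its own profit: π_C = q_C(246 - 3q_C - (189 - 3q_C)/2) - 57q_C = (303/2 - (3/2)q_C)q_C - 57q_C.
Leader FOC: 189/2 - 3q_C = 0, so q_C = 63/2.
Then q_D = (189 - 3·(63/2))/6 = 63/4.

15.75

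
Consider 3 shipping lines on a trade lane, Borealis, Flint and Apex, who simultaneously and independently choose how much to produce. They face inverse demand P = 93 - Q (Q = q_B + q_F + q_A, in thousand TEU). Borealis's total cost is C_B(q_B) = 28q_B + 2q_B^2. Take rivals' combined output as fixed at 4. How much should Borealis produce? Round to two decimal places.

With rivals' combined output fixed at 4, Borealis's profit is π_B = (93 - 4 - q_B)q_B - (28q_B + 2q_B²) = (89 - q_B)q_B - (28q_B + 2q_B²).
∂π_B/∂q_B = 61 - 6q_B = 0, so q_B = 61/6.

10.17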